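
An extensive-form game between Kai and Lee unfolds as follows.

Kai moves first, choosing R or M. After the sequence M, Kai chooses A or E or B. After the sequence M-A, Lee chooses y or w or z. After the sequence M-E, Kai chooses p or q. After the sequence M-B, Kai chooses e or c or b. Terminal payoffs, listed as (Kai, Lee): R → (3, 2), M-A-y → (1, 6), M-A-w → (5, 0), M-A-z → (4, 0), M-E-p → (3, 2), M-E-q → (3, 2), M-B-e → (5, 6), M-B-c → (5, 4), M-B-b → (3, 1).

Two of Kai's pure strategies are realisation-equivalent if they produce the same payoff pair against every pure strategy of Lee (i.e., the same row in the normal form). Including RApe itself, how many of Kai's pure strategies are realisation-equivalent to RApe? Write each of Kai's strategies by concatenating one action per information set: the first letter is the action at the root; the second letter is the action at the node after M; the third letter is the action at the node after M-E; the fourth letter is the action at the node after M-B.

24

Row for RApe (columns y, w, z): (3,2) (3,2) (3,2).
Under RApe, Kai's choice at the node after M and at the node after M-E and at the node after M-B can never be reached regardless of what Lee does, so varying those choices leaves every outcome unchanged.
Holding the reachable choices fixed and varying the unreachable ones freely already gives 3 × 2 × 3 = 18 equivalent strategies.
Checking the remaining rows, MEpe, MEpc, MEpb, MEqe, MEqc, MEqb also happen to give the same payoffs in every column, bringing the total to 24: RApe, RApc, RApb, RAqe, RAqc, RAqb, REpe, REpc, REpb, REqe, REqc, REqb, RBpe, RBpc, RBpb, RBqe, RBqc, RBqb, MEpe, MEpc, MEpb, MEqe, MEqc, MEqb.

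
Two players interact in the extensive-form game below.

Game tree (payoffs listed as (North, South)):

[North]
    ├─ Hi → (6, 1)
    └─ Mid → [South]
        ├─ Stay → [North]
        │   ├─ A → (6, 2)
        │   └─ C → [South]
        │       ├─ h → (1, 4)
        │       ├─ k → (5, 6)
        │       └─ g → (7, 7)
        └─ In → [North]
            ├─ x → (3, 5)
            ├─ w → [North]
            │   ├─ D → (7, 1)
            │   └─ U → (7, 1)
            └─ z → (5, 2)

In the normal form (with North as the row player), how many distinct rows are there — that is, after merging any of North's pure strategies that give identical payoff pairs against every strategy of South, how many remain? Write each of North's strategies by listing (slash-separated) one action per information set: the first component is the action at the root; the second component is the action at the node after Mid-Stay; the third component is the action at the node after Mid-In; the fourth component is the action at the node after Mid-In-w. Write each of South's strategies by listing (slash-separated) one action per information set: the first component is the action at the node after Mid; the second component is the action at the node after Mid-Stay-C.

North has 24 pure strategies: Hi/A/x/D, Hi/A/x/U, Hi/A/w/D, Hi/A/w/U, Hi/A/z/D, Hi/A/z/U, Hi/C/x/D, Hi/C/x/U, Hi/C/w/D, Hi/C/w/U, Hi/C/z/D, Hi/C/z/U, Mid/A/x/D, Mid/A/x/U, Mid/A/w/D, Mid/A/w/U, Mid/A/z/D, Mid/A/z/U, Mid/C/x/D, Mid/C/x/U, Mid/C/w/D, Mid/C/w/U, Mid/C/z/D, Mid/C/z/U. Columns: Stay/h, Stay/k, Stay/g, In/h, In/k, In/g.
{Hi/A/x/D, Hi/A/x/U, Hi/A/w/D, Hi/A/w/U, Hi/A/z/D, Hi/A/z/U, Hi/C/x/D, Hi/C/x/U, Hi/C/w/D, Hi/C/w/U, Hi/C/z/D, Hi/C/z/U} → row (6,1) (6,1) (6,1) (6,1) (6,1) (6,1)
{Mid/A/x/D, Mid/A/x/U} → row (6,2) (6,2) (6,2) (3,5) (3,5) (3,5)
{Mid/A/w/D, Mid/A/w/U} → row (6,2) (6,2) (6,2) (7,1) (7,1) (7,1)
{Mid/A/z/D, Mid/A/z/U} → row (6,2) (6,2) (6,2) (5,2) (5,2) (5,2)
{Mid/C/x/D, Mid/C/x/U} → row (1,4) (5,6) (7,7) (3,5) (3,5) (3,5)
{Mid/C/w/D, Mid/C/w/U} → row (1,4) (5,6) (7,7) (7,1) (7,1) (7,1)
{Mid/C/z/D, Mid/C/z/U} → row (1,4) (5,6) (7,7) (5,2) (5,2) (5,2)
That's 7 distinct rows out of 24 strategies.

7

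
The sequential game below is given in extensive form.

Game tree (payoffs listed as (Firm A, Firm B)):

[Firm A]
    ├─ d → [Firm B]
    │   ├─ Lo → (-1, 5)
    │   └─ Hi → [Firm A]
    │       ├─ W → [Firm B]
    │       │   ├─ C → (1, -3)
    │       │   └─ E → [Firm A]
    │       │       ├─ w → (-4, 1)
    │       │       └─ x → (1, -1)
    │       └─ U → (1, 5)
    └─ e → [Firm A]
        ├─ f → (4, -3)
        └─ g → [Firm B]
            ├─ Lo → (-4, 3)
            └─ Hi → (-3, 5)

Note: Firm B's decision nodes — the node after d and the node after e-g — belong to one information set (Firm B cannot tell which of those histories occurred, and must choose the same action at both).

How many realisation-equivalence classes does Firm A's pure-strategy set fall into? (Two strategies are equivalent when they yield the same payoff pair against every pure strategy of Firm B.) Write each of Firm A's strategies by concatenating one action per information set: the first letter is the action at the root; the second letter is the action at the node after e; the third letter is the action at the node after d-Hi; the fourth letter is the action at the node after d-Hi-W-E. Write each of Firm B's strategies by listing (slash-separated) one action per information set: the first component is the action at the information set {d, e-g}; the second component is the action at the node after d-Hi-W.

5

Firm A has 16 pure strategies: dfWw, dfWx, dfUw, dfUx, dgWw, dgWx, dgUw, dgUx, efWw, efWx, efUw, efUx, egWw, egWx, egUw, egUx. Columns: Lo/C, Lo/E, Hi/C, Hi/E.
{dfWw, dgWw} → row (-1,5) (-1,5) (1,-3) (-4,1)
{dfWx, dgWx} → row (-1,5) (-1,5) (1,-3) (1,-1)
{dfUw, dfUx, dgUw, dgUx} → row (-1,5) (-1,5) (1,5) (1,5)
{efWw, efWx, efUw, efUx} → row (4,-3) (4,-3) (4,-3) (4,-3)
{egWw, egWx, egUw, egUx} → row (-4,3) (-4,3) (-3,5) (-3,5)
That's 5 distinct rows out of 16 strategies.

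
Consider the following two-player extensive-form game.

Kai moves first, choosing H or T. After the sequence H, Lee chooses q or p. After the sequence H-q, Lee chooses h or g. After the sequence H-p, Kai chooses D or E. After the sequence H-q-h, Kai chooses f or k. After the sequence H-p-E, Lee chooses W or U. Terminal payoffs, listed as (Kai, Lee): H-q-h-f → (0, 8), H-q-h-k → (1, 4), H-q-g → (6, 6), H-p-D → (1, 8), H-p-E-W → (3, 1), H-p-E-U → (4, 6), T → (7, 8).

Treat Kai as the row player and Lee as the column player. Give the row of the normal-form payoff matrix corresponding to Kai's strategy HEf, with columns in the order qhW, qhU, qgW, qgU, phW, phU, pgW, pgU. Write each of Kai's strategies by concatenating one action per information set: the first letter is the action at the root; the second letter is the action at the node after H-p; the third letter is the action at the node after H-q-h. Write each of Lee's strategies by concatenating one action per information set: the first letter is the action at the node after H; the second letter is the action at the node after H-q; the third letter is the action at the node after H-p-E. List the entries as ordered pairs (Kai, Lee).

(0,8) (0,8) (6,6) (6,6) (3,1) (4,6) (3,1) (4,6)

vs qhW: Kai plays H → Lee plays q at [H] → Lee plays h at [H-q] → Kai plays f at [H-q-h] → (0, 8)
vs qhU: Kai plays H → Lee plays q at [H] → Lee plays h at [H-q] → Kai plays f at [H-q-h] → (0, 8)
vs qgW: Kai plays H → Lee plays q at [H] → Lee plays g at [H-q] → (6, 6)
vs qgU: Kai plays H → Lee plays q at [H] → Lee plays g at [H-q] → (6, 6)
vs phW: Kai plays H → Lee plays p at [H] → Kai plays E at [H-p] → Lee plays W at [H-p-E] → (3, 1)
vs phU: Kai plays H → Lee plays p at [H] → Kai plays E at [H-p] → Lee plays U at [H-p-E] → (4, 6)
vs pgW: Kai plays H → Lee plays p at [H] → Kai plays E at [H-p] → Lee plays W at [H-p-E] → (3, 1)
vs pgU: Kai plays H → Lee plays p at [H] → Kai plays E at [H-p] → Lee plays U at [H-p-E] → (4, 6)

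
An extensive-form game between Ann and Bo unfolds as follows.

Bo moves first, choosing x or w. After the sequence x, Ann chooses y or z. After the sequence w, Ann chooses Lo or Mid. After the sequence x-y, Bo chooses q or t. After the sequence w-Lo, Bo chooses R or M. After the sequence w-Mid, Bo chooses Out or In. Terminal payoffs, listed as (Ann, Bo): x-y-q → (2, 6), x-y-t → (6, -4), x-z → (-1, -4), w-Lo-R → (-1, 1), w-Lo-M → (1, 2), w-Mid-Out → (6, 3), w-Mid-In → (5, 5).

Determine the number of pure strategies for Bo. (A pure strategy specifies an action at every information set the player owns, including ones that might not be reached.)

16

Bo owns the root with actions {x, w} — two choices.
Bo owns the node after x-y with actions {q, t} — two choices.
Bo owns the node after w-Lo with actions {R, M} — two choices.
Bo owns the node after w-Mid with actions {Out, In} — two choices.
A pure strategy fixes one action at each information set independently, so the count is the product 2 × 2 × 2 × 2 = 16.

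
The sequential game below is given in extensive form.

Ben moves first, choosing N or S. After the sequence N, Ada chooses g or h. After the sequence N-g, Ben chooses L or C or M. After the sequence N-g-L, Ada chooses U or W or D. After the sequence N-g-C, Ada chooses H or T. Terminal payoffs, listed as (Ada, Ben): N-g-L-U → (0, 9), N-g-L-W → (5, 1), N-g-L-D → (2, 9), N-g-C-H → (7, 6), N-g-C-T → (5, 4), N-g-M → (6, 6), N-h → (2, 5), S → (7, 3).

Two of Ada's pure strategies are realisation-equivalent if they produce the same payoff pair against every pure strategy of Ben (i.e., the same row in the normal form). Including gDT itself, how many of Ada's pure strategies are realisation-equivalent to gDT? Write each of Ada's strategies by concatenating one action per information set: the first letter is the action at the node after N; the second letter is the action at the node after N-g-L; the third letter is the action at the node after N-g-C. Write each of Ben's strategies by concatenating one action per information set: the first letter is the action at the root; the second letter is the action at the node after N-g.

1

Row for gDT (columns NL, NC, NM, SL, SC, SM): (2,9) (5,4) (6,6) (7,3) (7,3) (7,3).
Every one of Ada's information sets is on the play path for some reply by Ben when Ada follows gDT.
Changing the action at any of them therefore changes at least one column, so only gDT itself gives this row.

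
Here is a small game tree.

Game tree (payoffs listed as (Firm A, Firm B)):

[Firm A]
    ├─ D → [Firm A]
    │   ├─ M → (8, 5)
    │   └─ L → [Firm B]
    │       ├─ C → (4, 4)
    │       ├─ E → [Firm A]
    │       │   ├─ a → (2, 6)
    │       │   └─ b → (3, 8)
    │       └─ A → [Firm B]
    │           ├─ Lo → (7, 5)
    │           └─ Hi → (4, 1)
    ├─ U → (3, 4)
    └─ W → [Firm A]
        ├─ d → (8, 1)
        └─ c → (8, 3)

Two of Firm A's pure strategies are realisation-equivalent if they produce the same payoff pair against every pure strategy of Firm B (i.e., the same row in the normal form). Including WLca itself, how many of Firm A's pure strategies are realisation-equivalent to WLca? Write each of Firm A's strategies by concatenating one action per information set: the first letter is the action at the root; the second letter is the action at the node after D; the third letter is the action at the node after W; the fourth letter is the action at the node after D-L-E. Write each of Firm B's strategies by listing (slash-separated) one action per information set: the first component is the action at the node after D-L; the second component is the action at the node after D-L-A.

4

Row for WLca (columns C/Lo, C/Hi, E/Lo, E/Hi, A/Lo, A/Hi): (8,3) (8,3) (8,3) (8,3) (8,3) (8,3).
Under WLca, Firm A's choice at the node after D and at the node after D-L-E can never be reached regardless of what Firm B does, so varying those choices leaves every outcome unchanged.
Holding the reachable choices fixed and varying the unreachable ones freely already gives 2 × 2 = 4 equivalent strategies.
No other strategy reproduces this row, so those 4 are the full class: WMca, WMcb, WLca, WLcb.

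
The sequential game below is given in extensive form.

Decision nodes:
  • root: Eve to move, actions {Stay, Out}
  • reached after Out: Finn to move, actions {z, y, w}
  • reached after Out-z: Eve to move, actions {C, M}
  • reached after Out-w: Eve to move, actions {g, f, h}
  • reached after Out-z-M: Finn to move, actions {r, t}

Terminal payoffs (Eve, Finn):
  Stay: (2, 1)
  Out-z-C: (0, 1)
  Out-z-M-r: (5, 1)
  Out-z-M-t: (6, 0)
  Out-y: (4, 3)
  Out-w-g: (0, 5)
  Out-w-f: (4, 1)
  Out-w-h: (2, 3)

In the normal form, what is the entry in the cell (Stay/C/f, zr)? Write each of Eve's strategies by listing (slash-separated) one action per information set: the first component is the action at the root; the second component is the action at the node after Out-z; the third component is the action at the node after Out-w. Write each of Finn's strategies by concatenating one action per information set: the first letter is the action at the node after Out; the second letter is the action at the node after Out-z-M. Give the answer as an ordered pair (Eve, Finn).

(2, 1)

Trace the play path from the root:
  Eve plays Stay
→ terminal payoff (2, 1).
(Eve's choice at the node after Out-z is never reached on this path, so it doesn't affect the outcome.)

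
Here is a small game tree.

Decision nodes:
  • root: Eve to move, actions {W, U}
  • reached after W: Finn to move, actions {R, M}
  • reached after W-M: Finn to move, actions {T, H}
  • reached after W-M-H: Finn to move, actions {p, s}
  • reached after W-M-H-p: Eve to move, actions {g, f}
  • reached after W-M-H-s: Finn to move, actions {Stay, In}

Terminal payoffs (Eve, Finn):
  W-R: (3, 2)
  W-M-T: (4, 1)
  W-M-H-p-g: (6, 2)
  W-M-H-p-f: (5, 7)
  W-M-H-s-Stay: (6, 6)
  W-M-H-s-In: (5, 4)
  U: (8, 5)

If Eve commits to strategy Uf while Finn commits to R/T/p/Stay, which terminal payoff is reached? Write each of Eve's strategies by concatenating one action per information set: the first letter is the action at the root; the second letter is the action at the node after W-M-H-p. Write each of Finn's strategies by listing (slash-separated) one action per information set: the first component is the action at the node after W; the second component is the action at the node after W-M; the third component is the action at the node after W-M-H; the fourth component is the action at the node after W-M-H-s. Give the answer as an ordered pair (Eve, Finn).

Trace the play path from the root:
  Eve plays U
→ terminal payoff (8, 5).
(Eve's choice at the node after W-M-H-p is never reached on this path, so it doesn't affect the outcome.)

(8, 5)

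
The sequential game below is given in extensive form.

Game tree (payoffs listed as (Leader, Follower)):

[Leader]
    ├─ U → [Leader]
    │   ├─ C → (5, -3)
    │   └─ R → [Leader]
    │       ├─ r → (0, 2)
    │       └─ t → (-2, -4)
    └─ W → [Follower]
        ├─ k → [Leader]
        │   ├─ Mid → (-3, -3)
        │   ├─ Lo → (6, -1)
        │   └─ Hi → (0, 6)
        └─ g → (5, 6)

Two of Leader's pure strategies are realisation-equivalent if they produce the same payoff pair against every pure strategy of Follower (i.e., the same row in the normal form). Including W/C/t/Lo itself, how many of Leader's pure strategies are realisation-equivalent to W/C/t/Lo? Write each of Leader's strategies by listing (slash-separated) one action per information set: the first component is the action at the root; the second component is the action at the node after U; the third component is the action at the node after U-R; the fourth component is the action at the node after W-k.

4

Row for W/C/t/Lo (columns k, g): (6,-1) (5,6).
Under W/C/t/Lo, Leader's choice at the node after U and at the node after U-R can never be reached regardless of what Follower does, so varying those choices leaves every outcome unchanged.
Holding the reachable choices fixed and varying the unreachable ones freely already gives 2 × 2 = 4 equivalent strategies.
No other strategy reproduces this row, so those 4 are the full class: W/C/r/Lo, W/C/t/Lo, W/R/r/Lo, W/R/t/Lo.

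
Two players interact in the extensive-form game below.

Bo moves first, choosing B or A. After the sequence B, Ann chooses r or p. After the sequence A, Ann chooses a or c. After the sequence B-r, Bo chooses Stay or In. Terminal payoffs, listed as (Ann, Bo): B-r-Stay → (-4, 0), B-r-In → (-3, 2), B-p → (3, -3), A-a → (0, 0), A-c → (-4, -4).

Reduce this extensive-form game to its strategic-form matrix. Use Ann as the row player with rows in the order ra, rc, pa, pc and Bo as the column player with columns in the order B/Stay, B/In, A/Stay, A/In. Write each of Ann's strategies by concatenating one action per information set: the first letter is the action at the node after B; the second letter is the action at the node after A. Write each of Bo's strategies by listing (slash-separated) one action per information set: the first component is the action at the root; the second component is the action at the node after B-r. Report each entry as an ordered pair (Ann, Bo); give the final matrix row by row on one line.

ra: (-4,0) (-3,2) (0,0) (0,0) | rc: (-4,0) (-3,2) (-4,-4) (-4,-4) | pa: (3,-3) (3,-3) (0,0) (0,0) | pc: (3,-3) (3,-3) (-4,-4) (-4,-4)

Row ra: B/Stay→(-4,0), B/In→(-3,2), A/Stay→(0,0), A/In→(0,0)
Row rc: B/Stay→(-4,0), B/In→(-3,2), A/Stay→(-4,-4), A/In→(-4,-4)
Row pa: B/Stay→(3,-3), B/In→(3,-3), A/Stay→(0,0), A/In→(0,0)
Row pc: B/Stay→(3,-3), B/In→(3,-3), A/Stay→(-4,-4), A/In→(-4,-4)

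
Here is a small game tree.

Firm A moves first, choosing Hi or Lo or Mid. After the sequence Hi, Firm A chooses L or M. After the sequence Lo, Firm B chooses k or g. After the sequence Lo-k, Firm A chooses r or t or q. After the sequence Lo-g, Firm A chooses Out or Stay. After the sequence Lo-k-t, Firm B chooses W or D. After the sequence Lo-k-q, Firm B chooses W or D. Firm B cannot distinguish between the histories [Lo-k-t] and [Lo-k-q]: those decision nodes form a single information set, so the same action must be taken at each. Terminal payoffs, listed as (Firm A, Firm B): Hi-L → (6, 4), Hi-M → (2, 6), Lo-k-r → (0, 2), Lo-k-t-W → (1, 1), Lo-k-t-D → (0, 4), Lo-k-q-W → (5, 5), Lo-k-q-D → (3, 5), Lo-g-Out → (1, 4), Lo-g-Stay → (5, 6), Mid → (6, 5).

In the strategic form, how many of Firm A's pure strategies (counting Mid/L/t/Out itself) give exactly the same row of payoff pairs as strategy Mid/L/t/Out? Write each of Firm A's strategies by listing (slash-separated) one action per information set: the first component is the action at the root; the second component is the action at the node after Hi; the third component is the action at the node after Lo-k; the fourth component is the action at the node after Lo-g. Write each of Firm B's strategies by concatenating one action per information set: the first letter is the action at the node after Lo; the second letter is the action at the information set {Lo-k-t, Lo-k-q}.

12

Row for Mid/L/t/Out (columns kW, kD, gW, gD): (6,5) (6,5) (6,5) (6,5).
Under Mid/L/t/Out, Firm A's choice at the node after Hi and at the node after Lo-k and at the node after Lo-g can never be reached regardless of what Firm B does, so varying those choices leaves every outcome unchanged.
Holding the reachable choices fixed and varying the unreachable ones freely already gives 2 × 3 × 2 = 12 equivalent strategies.
No other strategy reproduces this row, so those 12 are the full class: Mid/L/r/Out, Mid/L/r/Stay, Mid/L/t/Out, Mid/L/t/Stay, Mid/L/q/Out, Mid/L/q/Stay, Mid/M/r/Out, Mid/M/r/Stay, Mid/M/t/Out, Mid/M/t/Stay, Mid/M/q/Out, Mid/M/q/Stay.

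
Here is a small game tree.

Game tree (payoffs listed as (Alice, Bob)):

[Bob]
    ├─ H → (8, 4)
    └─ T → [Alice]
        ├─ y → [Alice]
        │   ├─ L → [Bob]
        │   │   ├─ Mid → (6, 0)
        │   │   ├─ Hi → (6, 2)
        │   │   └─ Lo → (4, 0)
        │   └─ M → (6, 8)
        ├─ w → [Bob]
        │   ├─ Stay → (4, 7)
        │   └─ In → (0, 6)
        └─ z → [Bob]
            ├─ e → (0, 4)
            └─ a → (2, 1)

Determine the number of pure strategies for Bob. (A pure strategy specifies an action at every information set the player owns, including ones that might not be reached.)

24

Bob owns the root with actions {H, T} — two choices.
Bob owns the node after T-w with actions {Stay, In} — two choices.
Bob owns the node after T-z with actions {e, a} — two choices.
Bob owns the node after T-y-L with actions {Mid, Hi, Lo} — three choices.
A pure strategy fixes one action at each information set independently, so the count is the product 2 × 2 × 2 × 3 = 24.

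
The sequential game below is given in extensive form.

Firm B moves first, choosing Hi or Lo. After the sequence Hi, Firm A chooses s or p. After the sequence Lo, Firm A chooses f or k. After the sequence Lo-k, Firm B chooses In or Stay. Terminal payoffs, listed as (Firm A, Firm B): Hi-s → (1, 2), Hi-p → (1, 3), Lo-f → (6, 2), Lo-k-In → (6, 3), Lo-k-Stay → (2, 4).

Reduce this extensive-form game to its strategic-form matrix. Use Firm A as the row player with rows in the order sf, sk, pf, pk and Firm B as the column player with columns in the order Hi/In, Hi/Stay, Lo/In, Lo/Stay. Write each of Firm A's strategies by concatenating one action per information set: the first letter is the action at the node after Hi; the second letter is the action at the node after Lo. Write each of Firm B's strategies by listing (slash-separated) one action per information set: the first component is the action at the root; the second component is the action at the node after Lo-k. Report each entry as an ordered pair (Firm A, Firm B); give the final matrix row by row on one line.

sf: (1,2) (1,2) (6,2) (6,2) | sk: (1,2) (1,2) (6,3) (2,4) | pf: (1,3) (1,3) (6,2) (6,2) | pk: (1,3) (1,3) (6,3) (2,4)

        Hi/In  Hi/Stay    Lo/In  Lo/Stay
  sf    (1,2)    (1,2)    (6,2)    (6,2)
  sk    (1,2)    (1,2)    (6,3)    (2,4)
  pf    (1,3)    (1,3)    (6,2)    (6,2)
  pk    (1,3)    (1,3)    (6,3)    (2,4)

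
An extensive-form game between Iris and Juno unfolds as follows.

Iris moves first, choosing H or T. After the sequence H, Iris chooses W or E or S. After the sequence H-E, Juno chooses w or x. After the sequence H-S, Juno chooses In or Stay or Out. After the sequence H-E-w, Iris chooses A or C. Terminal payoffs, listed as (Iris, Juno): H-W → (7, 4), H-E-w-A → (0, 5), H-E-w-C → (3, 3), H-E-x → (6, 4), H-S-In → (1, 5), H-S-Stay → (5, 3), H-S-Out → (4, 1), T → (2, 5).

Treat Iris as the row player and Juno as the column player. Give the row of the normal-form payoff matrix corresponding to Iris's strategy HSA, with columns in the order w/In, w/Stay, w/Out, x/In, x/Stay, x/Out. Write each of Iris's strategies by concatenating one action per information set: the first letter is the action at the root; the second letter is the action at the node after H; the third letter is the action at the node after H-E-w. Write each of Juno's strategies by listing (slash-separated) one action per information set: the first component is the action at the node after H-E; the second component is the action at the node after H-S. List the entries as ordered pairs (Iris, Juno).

(1,5) (5,3) (4,1) (1,5) (5,3) (4,1)

vs w/In: Iris plays H → Iris plays S at [H] → Juno plays In at [H-S] → (1, 5)
vs w/Stay: Iris plays H → Iris plays S at [H] → Juno plays Stay at [H-S] → (5, 3)
vs w/Out: Iris plays H → Iris plays S at [H] → Juno plays Out at [H-S] → (4, 1)
vs x/In: Iris plays H → Iris plays S at [H] → Juno plays In at [H-S] → (1, 5)
vs x/Stay: Iris plays H → Iris plays S at [H] → Juno plays Stay at [H-S] → (5, 3)
vs x/Out: Iris plays H → Iris plays S at [H] → Juno plays Out at [H-S] → (4, 1)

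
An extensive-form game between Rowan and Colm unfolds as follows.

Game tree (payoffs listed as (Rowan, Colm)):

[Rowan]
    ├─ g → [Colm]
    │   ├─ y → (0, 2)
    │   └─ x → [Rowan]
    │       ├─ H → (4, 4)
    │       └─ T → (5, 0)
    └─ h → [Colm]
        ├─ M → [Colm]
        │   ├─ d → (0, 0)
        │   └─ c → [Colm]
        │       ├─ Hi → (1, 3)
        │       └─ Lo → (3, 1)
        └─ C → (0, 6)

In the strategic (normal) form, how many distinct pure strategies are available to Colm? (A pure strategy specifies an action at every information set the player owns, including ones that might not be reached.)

Colm owns the node after g with actions {y, x} — two choices.
Colm owns the node after h with actions {M, C} — two choices.
Colm owns the node after h-M with actions {d, c} — two choices.
Colm owns the node after h-M-c with actions {Hi, Lo} — two choices.
A pure strategy fixes one action at each information set independently, so the count is the product 2 × 2 × 2 × 2 = 16.

16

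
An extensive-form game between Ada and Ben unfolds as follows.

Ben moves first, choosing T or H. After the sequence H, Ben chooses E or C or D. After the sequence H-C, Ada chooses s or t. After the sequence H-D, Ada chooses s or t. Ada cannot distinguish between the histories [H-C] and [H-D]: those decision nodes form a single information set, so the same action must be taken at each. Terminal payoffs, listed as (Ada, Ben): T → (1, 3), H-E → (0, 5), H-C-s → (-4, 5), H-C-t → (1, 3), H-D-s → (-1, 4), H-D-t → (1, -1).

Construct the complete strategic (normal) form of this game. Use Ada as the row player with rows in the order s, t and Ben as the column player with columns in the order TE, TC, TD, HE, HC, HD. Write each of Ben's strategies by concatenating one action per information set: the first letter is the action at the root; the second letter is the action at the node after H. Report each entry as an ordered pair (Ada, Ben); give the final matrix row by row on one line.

           TE       TC       TD       HE       HC       HD
   s    (1,3)    (1,3)    (1,3)    (0,5)   (-4,5)   (-1,4)
   t    (1,3)    (1,3)    (1,3)    (0,5)    (1,3)   (1,-1)

s: (1,3) (1,3) (1,3) (0,5) (-4,5) (-1,4) | t: (1,3) (1,3) (1,3) (0,5) (1,3) (1,-1)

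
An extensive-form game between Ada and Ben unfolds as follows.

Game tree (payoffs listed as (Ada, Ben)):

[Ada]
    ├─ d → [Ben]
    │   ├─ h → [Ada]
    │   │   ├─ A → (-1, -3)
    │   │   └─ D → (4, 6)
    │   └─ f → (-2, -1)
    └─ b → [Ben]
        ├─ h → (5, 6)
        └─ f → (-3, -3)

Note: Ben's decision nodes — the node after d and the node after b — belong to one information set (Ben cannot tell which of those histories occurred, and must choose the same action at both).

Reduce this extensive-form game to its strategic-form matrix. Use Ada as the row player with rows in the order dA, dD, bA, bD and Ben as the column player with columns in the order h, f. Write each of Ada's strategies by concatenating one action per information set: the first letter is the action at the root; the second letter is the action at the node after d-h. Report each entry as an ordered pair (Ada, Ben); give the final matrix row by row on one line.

            h        f
  dA  (-1,-3)  (-2,-1)
  dD    (4,6)  (-2,-1)
  bA    (5,6)  (-3,-3)
  bD    (5,6)  (-3,-3)

dA: (-1,-3) (-2,-1) | dD: (4,6) (-2,-1) | bA: (5,6) (-3,-3) | bD: (5,6) (-3,-3)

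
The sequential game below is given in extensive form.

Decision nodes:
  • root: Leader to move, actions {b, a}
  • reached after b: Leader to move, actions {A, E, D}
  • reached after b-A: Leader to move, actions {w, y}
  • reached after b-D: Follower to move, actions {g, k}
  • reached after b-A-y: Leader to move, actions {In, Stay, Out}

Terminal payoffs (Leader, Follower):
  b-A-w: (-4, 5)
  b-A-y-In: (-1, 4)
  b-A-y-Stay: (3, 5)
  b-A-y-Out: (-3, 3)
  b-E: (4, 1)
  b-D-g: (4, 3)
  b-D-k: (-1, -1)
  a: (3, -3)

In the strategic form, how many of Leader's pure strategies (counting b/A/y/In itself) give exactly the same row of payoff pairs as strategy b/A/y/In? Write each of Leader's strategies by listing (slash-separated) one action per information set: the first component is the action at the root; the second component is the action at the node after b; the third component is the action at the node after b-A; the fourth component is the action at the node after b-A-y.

1

Row for b/A/y/In (columns g, k): (-1,4) (-1,4).
Every one of Leader's information sets is on the play path for some reply by Follower when Leader follows b/A/y/In.
Changing the action at any of them therefore changes at least one column, so only b/A/y/In itself gives this row.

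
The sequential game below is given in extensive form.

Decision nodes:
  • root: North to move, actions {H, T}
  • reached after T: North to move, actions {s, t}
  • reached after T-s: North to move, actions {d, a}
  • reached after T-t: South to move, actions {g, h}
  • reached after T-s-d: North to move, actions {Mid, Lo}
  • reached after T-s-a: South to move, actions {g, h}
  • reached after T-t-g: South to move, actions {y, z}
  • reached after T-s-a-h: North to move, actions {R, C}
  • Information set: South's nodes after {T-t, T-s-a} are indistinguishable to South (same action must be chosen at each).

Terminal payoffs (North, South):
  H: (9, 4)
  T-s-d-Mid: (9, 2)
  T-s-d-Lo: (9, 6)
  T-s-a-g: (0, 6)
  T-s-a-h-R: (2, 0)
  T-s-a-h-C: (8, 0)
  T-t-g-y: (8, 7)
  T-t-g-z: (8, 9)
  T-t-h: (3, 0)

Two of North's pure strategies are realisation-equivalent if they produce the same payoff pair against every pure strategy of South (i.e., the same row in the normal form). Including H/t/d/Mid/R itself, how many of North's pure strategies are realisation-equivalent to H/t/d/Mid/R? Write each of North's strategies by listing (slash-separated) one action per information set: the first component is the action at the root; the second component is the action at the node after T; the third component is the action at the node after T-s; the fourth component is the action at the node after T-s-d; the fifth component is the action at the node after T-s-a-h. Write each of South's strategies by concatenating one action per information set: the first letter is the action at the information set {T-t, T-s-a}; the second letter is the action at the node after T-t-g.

Row for H/t/d/Mid/R (columns gy, gz, hy, hz): (9,4) (9,4) (9,4) (9,4).
Under H/t/d/Mid/R, North's choice at the node after T and at the node after T-s and at the node after T-s-d and at the node after T-s-a-h can never be reached regardless of what South does, so varying those choices leaves every outcome unchanged.
Holding the reachable choices fixed and varying the unreachable ones freely already gives 2 × 2 × 2 × 2 = 16 equivalent strategies.
No other strategy reproduces this row, so those 16 are the full class: H/s/d/Mid/R, H/s/d/Mid/C, H/s/d/Lo/R, H/s/d/Lo/C, H/s/a/Mid/R, H/s/a/Mid/C, H/s/a/Lo/R, H/s/a/Lo/C, H/t/d/Mid/R, H/t/d/Mid/C, H/t/d/Lo/R, H/t/d/Lo/C, H/t/a/Mid/R, H/t/a/Mid/C, H/t/a/Lo/R, H/t/a/Lo/C.

16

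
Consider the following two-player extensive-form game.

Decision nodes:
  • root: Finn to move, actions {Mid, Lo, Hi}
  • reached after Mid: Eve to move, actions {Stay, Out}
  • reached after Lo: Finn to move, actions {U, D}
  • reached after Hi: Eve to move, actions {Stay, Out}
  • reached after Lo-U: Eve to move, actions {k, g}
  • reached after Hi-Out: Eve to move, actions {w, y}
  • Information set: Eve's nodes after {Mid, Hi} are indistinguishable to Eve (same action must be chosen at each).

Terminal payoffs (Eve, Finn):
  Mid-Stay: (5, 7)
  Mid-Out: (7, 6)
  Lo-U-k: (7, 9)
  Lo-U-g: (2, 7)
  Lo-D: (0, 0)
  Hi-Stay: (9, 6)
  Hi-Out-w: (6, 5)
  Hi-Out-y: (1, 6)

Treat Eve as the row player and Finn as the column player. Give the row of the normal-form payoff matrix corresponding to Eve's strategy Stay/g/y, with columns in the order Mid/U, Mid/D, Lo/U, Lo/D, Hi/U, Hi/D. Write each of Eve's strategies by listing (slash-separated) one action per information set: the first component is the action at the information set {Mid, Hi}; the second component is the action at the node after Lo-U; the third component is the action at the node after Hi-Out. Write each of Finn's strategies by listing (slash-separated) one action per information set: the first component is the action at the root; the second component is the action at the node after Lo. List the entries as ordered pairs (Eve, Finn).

vs Mid/U: Finn plays Mid → Eve plays Stay at [Mid] → (5, 7)
vs Mid/D: Finn plays Mid → Eve plays Stay at [Mid] → (5, 7)
vs Lo/U: Finn plays Lo → Finn plays U at [Lo] → Eve plays g at [Lo-U] → (2, 7)
vs Lo/D: Finn plays Lo → Finn plays D at [Lo] → (0, 0)
vs Hi/U: Finn plays Hi → Eve plays Stay at [Hi] → (9, 6)
vs Hi/D: Finn plays Hi → Eve plays Stay at [Hi] → (9, 6)

(5,7) (5,7) (2,7) (0,0) (9,6) (9,6)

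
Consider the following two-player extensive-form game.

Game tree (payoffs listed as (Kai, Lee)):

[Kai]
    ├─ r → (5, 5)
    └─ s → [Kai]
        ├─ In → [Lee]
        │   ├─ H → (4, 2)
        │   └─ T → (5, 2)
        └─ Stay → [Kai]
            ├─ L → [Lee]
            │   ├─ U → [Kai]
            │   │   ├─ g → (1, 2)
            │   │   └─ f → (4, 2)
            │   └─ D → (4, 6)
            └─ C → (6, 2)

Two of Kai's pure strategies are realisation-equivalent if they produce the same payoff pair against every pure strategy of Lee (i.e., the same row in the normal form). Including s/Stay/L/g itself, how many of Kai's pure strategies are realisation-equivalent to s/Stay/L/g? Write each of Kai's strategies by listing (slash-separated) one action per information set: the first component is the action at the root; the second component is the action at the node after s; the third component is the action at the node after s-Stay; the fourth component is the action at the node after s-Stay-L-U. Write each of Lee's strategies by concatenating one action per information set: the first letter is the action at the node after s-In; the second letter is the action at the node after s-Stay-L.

Row for s/Stay/L/g (columns HU, HD, TU, TD): (1,2) (4,6) (1,2) (4,6).
Every one of Kai's information sets is on the play path for some reply by Lee when Kai follows s/Stay/L/g.
Changing the action at any of them therefore changes at least one column, so only s/Stay/L/g itself gives this row.

1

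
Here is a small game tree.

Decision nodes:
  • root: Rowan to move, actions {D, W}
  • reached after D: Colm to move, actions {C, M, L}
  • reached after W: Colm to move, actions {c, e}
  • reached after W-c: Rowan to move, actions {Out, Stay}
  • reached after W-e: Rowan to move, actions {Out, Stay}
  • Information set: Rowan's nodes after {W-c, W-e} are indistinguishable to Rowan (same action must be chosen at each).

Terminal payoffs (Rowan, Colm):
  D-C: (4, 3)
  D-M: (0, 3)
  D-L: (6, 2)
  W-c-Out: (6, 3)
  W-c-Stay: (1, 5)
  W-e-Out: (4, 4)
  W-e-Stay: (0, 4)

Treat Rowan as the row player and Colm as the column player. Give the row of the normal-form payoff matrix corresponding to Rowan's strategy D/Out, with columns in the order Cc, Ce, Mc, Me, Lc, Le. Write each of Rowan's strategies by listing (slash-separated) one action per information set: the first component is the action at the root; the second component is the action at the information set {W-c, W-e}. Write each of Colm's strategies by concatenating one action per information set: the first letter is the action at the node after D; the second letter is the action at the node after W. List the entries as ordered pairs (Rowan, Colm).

(4,3) (4,3) (0,3) (0,3) (6,2) (6,2)

vs Cc: Rowan plays D → Colm plays C at [D] → (4, 3)
vs Ce: Rowan plays D → Colm plays C at [D] → (4, 3)
vs Mc: Rowan plays D → Colm plays M at [D] → (0, 3)
vs Me: Rowan plays D → Colm plays M at [D] → (0, 3)
vs Lc: Rowan plays D → Colm plays L at [D] → (6, 2)
vs Le: Rowan plays D → Colm plays L at [D] → (6, 2)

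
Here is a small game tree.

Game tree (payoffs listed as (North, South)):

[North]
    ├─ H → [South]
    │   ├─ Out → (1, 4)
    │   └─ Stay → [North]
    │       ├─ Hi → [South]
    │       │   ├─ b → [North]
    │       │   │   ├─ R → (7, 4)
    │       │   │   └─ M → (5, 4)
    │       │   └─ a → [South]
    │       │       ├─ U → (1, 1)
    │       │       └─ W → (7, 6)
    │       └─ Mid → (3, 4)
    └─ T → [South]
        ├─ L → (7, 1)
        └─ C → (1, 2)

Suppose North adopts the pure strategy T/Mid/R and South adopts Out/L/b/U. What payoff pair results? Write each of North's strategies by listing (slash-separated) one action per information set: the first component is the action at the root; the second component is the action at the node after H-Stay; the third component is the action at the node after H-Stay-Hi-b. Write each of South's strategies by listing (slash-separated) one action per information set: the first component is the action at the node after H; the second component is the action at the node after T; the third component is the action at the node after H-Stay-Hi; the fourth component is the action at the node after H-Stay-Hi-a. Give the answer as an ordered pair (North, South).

(7, 1)

Trace the play path from the root:
  North plays T
  South plays L at [T]
→ terminal payoff (7, 1).
(North's choice at the node after H-Stay is never reached on this path, so it doesn't affect the outcome.)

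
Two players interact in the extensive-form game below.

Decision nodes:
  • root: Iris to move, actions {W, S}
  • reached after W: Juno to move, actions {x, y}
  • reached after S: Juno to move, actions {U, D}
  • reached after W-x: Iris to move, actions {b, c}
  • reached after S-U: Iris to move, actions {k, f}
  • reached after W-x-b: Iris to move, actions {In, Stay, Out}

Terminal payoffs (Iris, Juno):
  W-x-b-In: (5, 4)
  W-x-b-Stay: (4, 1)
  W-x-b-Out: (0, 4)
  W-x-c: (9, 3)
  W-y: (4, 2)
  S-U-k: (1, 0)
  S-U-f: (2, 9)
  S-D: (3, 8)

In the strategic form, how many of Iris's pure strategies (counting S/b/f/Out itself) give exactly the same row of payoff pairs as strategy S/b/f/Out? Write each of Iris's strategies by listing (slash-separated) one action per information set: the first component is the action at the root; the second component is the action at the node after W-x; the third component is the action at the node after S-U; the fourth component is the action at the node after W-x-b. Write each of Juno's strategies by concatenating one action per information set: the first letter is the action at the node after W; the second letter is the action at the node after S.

6

Row for S/b/f/Out (columns xU, xD, yU, yD): (2,9) (3,8) (2,9) (3,8).
Under S/b/f/Out, Iris's choice at the node after W-x and at the node after W-x-b can never be reached regardless of what Juno does, so varying those choices leaves every outcome unchanged.
Holding the reachable choices fixed and varying the unreachable ones freely already gives 2 × 3 = 6 equivalent strategies.
No other strategy reproduces this row, so those 6 are the full class: S/b/f/In, S/b/f/Stay, S/b/f/Out, S/c/f/In, S/c/f/Stay, S/c/f/Out.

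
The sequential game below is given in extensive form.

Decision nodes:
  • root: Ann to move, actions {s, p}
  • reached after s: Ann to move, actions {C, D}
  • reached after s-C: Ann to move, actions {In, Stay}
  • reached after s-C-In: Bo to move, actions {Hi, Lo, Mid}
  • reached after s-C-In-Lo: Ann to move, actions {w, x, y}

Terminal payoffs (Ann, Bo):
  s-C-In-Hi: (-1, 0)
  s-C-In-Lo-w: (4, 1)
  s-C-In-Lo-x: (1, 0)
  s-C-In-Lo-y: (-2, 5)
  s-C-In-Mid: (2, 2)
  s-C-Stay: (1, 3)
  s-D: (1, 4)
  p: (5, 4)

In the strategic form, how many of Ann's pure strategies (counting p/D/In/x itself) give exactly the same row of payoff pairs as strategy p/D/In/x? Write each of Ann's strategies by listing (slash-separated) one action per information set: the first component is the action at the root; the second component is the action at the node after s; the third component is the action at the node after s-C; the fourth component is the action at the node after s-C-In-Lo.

12

Row for p/D/In/x (columns Hi, Lo, Mid): (5,4) (5,4) (5,4).
Under p/D/In/x, Ann's choice at the node after s and at the node after s-C and at the node after s-C-In-Lo can never be reached regardless of what Bo does, so varying those choices leaves every outcome unchanged.
Holding the reachable choices fixed and varying the unreachable ones freely already gives 2 × 2 × 3 = 12 equivalent strategies.
No other strategy reproduces this row, so those 12 are the full class: p/C/In/w, p/C/In/x, p/C/In/y, p/C/Stay/w, p/C/Stay/x, p/C/Stay/y, p/D/In/w, p/D/In/x, p/D/In/y, p/D/Stay/w, p/D/Stay/x, p/D/Stay/y.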